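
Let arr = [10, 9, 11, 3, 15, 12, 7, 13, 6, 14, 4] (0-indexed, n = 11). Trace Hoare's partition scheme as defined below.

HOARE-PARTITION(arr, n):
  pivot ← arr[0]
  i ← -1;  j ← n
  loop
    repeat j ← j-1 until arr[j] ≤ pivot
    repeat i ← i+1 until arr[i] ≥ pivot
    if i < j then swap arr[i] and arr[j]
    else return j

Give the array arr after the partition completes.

pivot=10
j stops at 10 (4), i stops at 0 (10); swap ⇒ [4, 9, 11, 3, 15, 12, 7, 13, 6, 14, 10]
j stops at 8 (6), i stops at 2 (11); swap ⇒ [4, 9, 6, 3, 15, 12, 7, 13, 11, 14, 10]
j stops at 6 (7), i stops at 4 (15); swap ⇒ [4, 9, 6, 3, 7, 12, 15, 13, 11, 14, 10]
j stops at 4, i stops at 5; i≥j ⇒ return 4. arr=[4, 9, 6, 3, 7, 12, 15, 13, 11, 14, 10]

[4, 9, 6, 3, 7, 12, 15, 13, 11, 14, 10]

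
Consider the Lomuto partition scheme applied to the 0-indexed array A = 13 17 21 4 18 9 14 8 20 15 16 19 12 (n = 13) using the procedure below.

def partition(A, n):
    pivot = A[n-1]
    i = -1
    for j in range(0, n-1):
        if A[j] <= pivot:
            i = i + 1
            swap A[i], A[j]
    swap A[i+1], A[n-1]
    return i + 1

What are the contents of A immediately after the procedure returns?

4 9 8 12 18 17 14 21 20 15 16 19 13

pivot=12, i=-1
j=0: 13>12, skip
j=1: 17>12, skip
j=2: 21>12, skip
j=3: 4≤12, i=0, swap(0,3) ⇒ 4 17 21 13 18 9 14 8 20 15 16 19 12
j=4: 18>12, skip
j=5: 9≤12, i=1, swap(1,5) ⇒ 4 9 21 13 18 17 14 8 20 15 16 19 12
j=6: 14>12, skip
j=7: 8≤12, i=2, swap(2,7) ⇒ 4 9 8 13 18 17 14 21 20 15 16 19 12
j=8: 20>12, skip
j=9: 15>12, skip
j=10: 16>12, skip
j=11: 19>12, skip
swap(3,12) ⇒ 4 9 8 12 18 17 14 21 20 15 16 19 13; return 3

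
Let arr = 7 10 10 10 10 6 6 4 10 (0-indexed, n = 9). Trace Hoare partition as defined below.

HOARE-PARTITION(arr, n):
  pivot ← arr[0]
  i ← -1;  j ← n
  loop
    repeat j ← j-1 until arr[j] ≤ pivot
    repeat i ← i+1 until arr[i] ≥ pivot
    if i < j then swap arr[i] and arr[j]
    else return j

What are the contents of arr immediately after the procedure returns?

4 6 6 10 10 10 10 7 10

pivot=7
j stops at 7 (4), i stops at 0 (7); swap ⇒ 4 10 10 10 10 6 6 7 10
j stops at 6 (6), i stops at 1 (10); swap ⇒ 4 6 10 10 10 6 10 7 10
j stops at 5 (6), i stops at 2 (10); swap ⇒ 4 6 6 10 10 10 10 7 10
j stops at 2, i stops at 3; i≥j ⇒ return 2. arr=4 6 6 10 10 10 10 7 10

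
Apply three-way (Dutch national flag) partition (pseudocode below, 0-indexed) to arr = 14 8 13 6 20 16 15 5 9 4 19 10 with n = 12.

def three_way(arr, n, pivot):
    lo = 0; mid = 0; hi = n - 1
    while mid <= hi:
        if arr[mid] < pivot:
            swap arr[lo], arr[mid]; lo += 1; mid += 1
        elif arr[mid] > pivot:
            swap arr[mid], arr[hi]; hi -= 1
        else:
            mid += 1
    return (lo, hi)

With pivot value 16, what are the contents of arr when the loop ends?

pivot = 16; lo=0, mid=0, hi=11
arr[mid]=14<16: swap arr[0],arr[0]; lo=1,mid=1 → 14 8 13 6 20 16 15 5 9 4 19 10
arr[mid]=8<16: swap arr[1],arr[1]; lo=2,mid=2 → 14 8 13 6 20 16 15 5 9 4 19 10
arr[mid]=13<16: swap arr[2],arr[2]; lo=3,mid=3 → 14 8 13 6 20 16 15 5 9 4 19 10
arr[mid]=6<16: swap arr[3],arr[3]; lo=4,mid=4 → 14 8 13 6 20 16 15 5 9 4 19 10
arr[mid]=20>16: swap arr[4],arr[11]; hi=10 → 14 8 13 6 10 16 15 5 9 4 19 20
arr[mid]=10<16: swap arr[4],arr[4]; lo=5,mid=5 → 14 8 13 6 10 16 15 5 9 4 19 20
arr[mid]=16=16: mid=6
arr[mid]=15<16: swap arr[5],arr[6]; lo=6,mid=7 → 14 8 13 6 10 15 16 5 9 4 19 20
arr[mid]=5<16: swap arr[6],arr[7]; lo=7,mid=8 → 14 8 13 6 10 15 5 16 9 4 19 20
arr[mid]=9<16: swap arr[7],arr[8]; lo=8,mid=9 → 14 8 13 6 10 15 5 9 16 4 19 20
arr[mid]=4<16: swap arr[8],arr[9]; lo=9,mid=10 → 14 8 13 6 10 15 5 9 4 16 19 20
arr[mid]=19>16: swap arr[10],arr[10]; hi=9 → 14 8 13 6 10 15 5 9 4 16 19 20
end: lo=9, hi=9; arr = 14 8 13 6 10 15 5 9 4 16 19 20

14 8 13 6 10 15 5 9 4 16 19 20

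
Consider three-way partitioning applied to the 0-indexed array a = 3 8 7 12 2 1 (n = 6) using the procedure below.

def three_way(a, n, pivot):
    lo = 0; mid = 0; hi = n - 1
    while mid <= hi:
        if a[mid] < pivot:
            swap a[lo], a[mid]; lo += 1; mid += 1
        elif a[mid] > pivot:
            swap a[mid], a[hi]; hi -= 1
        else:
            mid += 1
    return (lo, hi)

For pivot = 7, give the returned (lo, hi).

pivot = 7; lo=0, mid=0, hi=5
a[mid]=3<7: swap a[0],a[0]; lo=1,mid=1 → 3 8 7 12 2 1
a[mid]=8>7: swap a[1],a[5]; hi=4 → 3 1 7 12 2 8
a[mid]=1<7: swap a[1],a[1]; lo=2,mid=2 → 3 1 7 12 2 8
a[mid]=7=7: mid=3
a[mid]=12>7: swap a[3],a[4]; hi=3 → 3 1 7 2 12 8
a[mid]=2<7: swap a[2],a[3]; lo=3,mid=4 → 3 1 2 7 12 8
end: lo=3, hi=3; a = 3 1 2 7 12 8

(3, 3)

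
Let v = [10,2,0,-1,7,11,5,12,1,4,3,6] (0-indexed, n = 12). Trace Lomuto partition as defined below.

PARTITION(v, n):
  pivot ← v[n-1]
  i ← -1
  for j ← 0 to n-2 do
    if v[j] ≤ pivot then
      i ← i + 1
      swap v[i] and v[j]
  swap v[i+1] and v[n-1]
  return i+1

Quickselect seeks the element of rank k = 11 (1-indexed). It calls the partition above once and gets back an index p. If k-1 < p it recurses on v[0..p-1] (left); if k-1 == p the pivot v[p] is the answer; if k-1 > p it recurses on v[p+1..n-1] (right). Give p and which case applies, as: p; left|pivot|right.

7; right

pivot=6, i=-1
j=0: 10>6, skip
j=1: 2≤6, i=0, swap(0,1) ⇒ [2,10,0,-1,7,11,5,12,1,4,3,6]
j=2: 0≤6, i=1, swap(1,2) ⇒ [2,0,10,-1,7,11,5,12,1,4,3,6]
j=3: -1≤6, i=2, swap(2,3) ⇒ [2,0,-1,10,7,11,5,12,1,4,3,6]
j=4: 7>6, skip
j=5: 11>6, skip
j=6: 5≤6, i=3, swap(3,6) ⇒ [2,0,-1,5,7,11,10,12,1,4,3,6]
j=7: 12>6, skip
j=8: 1≤6, i=4, swap(4,8) ⇒ [2,0,-1,5,1,11,10,12,7,4,3,6]
j=9: 4≤6, i=5, swap(5,9) ⇒ [2,0,-1,5,1,4,10,12,7,11,3,6]
j=10: 3≤6, i=6, swap(6,10) ⇒ [2,0,-1,5,1,4,3,12,7,11,10,6]
swap(7,11) ⇒ [2,0,-1,5,1,4,3,6,7,11,10,12]; return 7
p = 7; k-1 = 10 > 7 ⇒ right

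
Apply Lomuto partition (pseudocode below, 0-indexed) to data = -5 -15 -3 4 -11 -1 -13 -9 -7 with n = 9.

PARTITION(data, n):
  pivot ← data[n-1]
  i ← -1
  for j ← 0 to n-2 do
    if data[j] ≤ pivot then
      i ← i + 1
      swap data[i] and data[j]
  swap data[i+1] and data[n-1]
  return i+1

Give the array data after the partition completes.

pivot = data[8] = -7; i = -1
j=0: data[0]=-5 > -7 → no swap
j=1: data[1]=-15 ≤ -7 → i=0, swap data[0],data[1] → -15 -5 -3 4 -11 -1 -13 -9 -7
j=2: data[2]=-3 > -7 → no swap
j=3: data[3]=4 > -7 → no swap
j=4: data[4]=-11 ≤ -7 → i=1, swap data[1],data[4] → -15 -11 -3 4 -5 -1 -13 -9 -7
j=5: data[5]=-1 > -7 → no swap
j=6: data[6]=-13 ≤ -7 → i=2, swap data[2],data[6] → -15 -11 -13 4 -5 -1 -3 -9 -7
j=7: data[7]=-9 ≤ -7 → i=3, swap data[3],data[7] → -15 -11 -13 -9 -5 -1 -3 4 -7
final swap data[4],data[8] → -15 -11 -13 -9 -7 -1 -3 4 -5; return 4

-15 -11 -13 -9 -7 -1 -3 4 -5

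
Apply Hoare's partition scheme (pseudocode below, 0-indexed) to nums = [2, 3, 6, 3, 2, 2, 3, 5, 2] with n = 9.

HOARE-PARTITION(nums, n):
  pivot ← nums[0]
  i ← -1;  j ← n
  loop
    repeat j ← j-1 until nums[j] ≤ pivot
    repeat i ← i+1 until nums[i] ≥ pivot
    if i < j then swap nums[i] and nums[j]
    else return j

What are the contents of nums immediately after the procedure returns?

pivot=2
j stops at 8 (2), i stops at 0 (2); swap ⇒ [2, 3, 6, 3, 2, 2, 3, 5, 2]
j stops at 5 (2), i stops at 1 (3); swap ⇒ [2, 2, 6, 3, 2, 3, 3, 5, 2]
j stops at 4 (2), i stops at 2 (6); swap ⇒ [2, 2, 2, 3, 6, 3, 3, 5, 2]
j stops at 2, i stops at 3; i≥j ⇒ return 2. nums=[2, 2, 2, 3, 6, 3, 3, 5, 2]

[2, 2, 2, 3, 6, 3, 3, 5, 2]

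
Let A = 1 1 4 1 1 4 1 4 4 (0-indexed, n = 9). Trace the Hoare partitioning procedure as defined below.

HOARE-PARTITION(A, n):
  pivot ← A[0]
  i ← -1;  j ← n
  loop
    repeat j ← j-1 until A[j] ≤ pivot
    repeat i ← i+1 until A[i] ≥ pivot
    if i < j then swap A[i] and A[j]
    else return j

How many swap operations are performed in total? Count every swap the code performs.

3

pivot=1
j stops at 6 (1), i stops at 0 (1); swap ⇒ 1 1 4 1 1 4 1 4 4
j stops at 4 (1), i stops at 1 (1); swap ⇒ 1 1 4 1 1 4 1 4 4
j stops at 3 (1), i stops at 2 (4); swap ⇒ 1 1 1 4 1 4 1 4 4
j stops at 2, i stops at 3; i≥j ⇒ return 2. A=1 1 1 4 1 4 1 4 4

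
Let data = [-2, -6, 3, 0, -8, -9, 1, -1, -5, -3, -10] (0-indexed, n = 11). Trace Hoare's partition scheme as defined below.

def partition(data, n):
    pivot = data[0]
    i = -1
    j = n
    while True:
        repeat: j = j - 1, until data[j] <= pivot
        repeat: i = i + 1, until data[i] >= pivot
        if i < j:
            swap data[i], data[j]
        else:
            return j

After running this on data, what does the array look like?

[-10, -6, -3, -5, -8, -9, 1, -1, 0, 3, -2]

pivot=-2
j stops at 10 (-10), i stops at 0 (-2); swap ⇒ [-10, -6, 3, 0, -8, -9, 1, -1, -5, -3, -2]
j stops at 9 (-3), i stops at 2 (3); swap ⇒ [-10, -6, -3, 0, -8, -9, 1, -1, -5, 3, -2]
j stops at 8 (-5), i stops at 3 (0); swap ⇒ [-10, -6, -3, -5, -8, -9, 1, -1, 0, 3, -2]
j stops at 5, i stops at 6; i≥j ⇒ return 5. data=[-10, -6, -3, -5, -8, -9, 1, -1, 0, 3, -2]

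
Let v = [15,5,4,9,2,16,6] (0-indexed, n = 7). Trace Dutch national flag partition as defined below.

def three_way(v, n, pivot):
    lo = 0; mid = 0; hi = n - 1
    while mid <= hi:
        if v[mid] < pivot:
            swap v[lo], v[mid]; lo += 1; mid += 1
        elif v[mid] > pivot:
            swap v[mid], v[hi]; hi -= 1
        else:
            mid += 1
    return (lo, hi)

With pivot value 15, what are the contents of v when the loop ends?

[5,4,9,2,6,15,16]

pivot = 15; lo=0, mid=0, hi=6
v[mid]=15=15: mid=1
v[mid]=5<15: swap v[0],v[1]; lo=1,mid=2 → [5,15,4,9,2,16,6]
v[mid]=4<15: swap v[1],v[2]; lo=2,mid=3 → [5,4,15,9,2,16,6]
v[mid]=9<15: swap v[2],v[3]; lo=3,mid=4 → [5,4,9,15,2,16,6]
v[mid]=2<15: swap v[3],v[4]; lo=4,mid=5 → [5,4,9,2,15,16,6]
v[mid]=16>15: swap v[5],v[6]; hi=5 → [5,4,9,2,15,6,16]
v[mid]=6<15: swap v[4],v[5]; lo=5,mid=6 → [5,4,9,2,6,15,16]
end: lo=5, hi=5; v = [5,4,9,2,6,15,16]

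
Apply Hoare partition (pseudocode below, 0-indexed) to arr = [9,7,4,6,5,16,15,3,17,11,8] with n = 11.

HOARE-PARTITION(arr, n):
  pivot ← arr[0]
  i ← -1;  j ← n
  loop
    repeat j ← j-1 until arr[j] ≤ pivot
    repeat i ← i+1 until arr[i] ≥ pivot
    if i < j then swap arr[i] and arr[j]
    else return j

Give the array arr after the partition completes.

pivot=9
j stops at 10 (8), i stops at 0 (9); swap ⇒ [8,7,4,6,5,16,15,3,17,11,9]
j stops at 7 (3), i stops at 5 (16); swap ⇒ [8,7,4,6,5,3,15,16,17,11,9]
j stops at 5, i stops at 6; i≥j ⇒ return 5. arr=[8,7,4,6,5,3,15,16,17,11,9]

[8,7,4,6,5,3,15,16,17,11,9]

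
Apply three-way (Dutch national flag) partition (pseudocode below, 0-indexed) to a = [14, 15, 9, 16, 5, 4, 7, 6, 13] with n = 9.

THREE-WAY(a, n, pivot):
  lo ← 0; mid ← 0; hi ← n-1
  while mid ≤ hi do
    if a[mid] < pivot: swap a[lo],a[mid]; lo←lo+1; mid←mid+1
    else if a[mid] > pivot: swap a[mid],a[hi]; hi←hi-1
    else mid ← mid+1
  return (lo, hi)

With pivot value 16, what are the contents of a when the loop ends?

lo=0 mid=0 hi=8
14<16: swap(0,0), lo=1 mid=1 ⇒ [14, 15, 9, 16, 5, 4, 7, 6, 13]
15<16: swap(1,1), lo=2 mid=2 ⇒ [14, 15, 9, 16, 5, 4, 7, 6, 13]
9<16: swap(2,2), lo=3 mid=3 ⇒ [14, 15, 9, 16, 5, 4, 7, 6, 13]
16=16: mid=4
5<16: swap(3,4), lo=4 mid=5 ⇒ [14, 15, 9, 5, 16, 4, 7, 6, 13]
4<16: swap(4,5), lo=5 mid=6 ⇒ [14, 15, 9, 5, 4, 16, 7, 6, 13]
7<16: swap(5,6), lo=6 mid=7 ⇒ [14, 15, 9, 5, 4, 7, 16, 6, 13]
6<16: swap(6,7), lo=7 mid=8 ⇒ [14, 15, 9, 5, 4, 7, 6, 16, 13]
13<16: swap(7,8), lo=8 mid=9 ⇒ [14, 15, 9, 5, 4, 7, 6, 13, 16]
done. lo=8 hi=8; a=[14, 15, 9, 5, 4, 7, 6, 13, 16]

[14, 15, 9, 5, 4, 7, 6, 13, 16]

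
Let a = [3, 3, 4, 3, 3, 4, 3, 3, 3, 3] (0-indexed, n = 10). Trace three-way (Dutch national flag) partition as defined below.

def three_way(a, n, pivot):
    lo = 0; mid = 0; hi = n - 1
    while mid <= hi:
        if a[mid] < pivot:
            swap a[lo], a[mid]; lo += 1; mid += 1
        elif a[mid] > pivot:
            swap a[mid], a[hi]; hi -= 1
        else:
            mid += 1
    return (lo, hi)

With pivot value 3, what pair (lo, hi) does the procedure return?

pivot = 3; lo=0, mid=0, hi=9
a[mid]=3=3: mid=1
a[mid]=3=3: mid=2
a[mid]=4>3: swap a[2],a[9]; hi=8 → [3, 3, 3, 3, 3, 4, 3, 3, 3, 4]
a[mid]=3=3: mid=3
a[mid]=3=3: mid=4
a[mid]=3=3: mid=5
a[mid]=4>3: swap a[5],a[8]; hi=7 → [3, 3, 3, 3, 3, 3, 3, 3, 4, 4]
a[mid]=3=3: mid=6
a[mid]=3=3: mid=7
a[mid]=3=3: mid=8
end: lo=0, hi=7; a = [3, 3, 3, 3, 3, 3, 3, 3, 4, 4]

(0, 7)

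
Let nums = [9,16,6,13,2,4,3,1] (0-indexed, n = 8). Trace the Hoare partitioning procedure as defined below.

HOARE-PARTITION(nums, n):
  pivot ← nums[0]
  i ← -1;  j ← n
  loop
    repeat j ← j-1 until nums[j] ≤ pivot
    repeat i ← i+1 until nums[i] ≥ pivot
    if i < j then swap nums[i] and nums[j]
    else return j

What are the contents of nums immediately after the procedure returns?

[1,3,6,4,2,13,16,9]

pivot=9
j stops at 7 (1), i stops at 0 (9); swap ⇒ [1,16,6,13,2,4,3,9]
j stops at 6 (3), i stops at 1 (16); swap ⇒ [1,3,6,13,2,4,16,9]
j stops at 5 (4), i stops at 3 (13); swap ⇒ [1,3,6,4,2,13,16,9]
j stops at 4, i stops at 5; i≥j ⇒ return 4. nums=[1,3,6,4,2,13,16,9]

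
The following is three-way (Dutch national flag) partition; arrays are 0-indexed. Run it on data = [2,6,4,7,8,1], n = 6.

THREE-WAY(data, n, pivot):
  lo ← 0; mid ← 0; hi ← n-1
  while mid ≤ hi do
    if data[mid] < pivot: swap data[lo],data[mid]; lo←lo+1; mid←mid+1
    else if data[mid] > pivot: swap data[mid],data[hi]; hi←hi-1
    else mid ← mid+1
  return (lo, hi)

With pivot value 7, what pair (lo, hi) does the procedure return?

(4, 4)

pivot = 7; lo=0, mid=0, hi=5
data[mid]=2<7: swap data[0],data[0]; lo=1,mid=1 → [2,6,4,7,8,1]
data[mid]=6<7: swap data[1],data[1]; lo=2,mid=2 → [2,6,4,7,8,1]
data[mid]=4<7: swap data[2],data[2]; lo=3,mid=3 → [2,6,4,7,8,1]
data[mid]=7=7: mid=4
data[mid]=8>7: swap data[4],data[5]; hi=4 → [2,6,4,7,1,8]
data[mid]=1<7: swap data[3],data[4]; lo=4,mid=5 → [2,6,4,1,7,8]
end: lo=4, hi=4; data = [2,6,4,1,7,8]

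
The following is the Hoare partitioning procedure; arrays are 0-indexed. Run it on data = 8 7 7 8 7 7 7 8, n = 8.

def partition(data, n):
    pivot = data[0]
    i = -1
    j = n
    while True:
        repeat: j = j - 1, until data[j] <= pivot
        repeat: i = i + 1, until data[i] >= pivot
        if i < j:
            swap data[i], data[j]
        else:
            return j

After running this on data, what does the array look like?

pivot = data[0] = 8; i = -1, j = 8
j→7 (data[7]=8≤8), i→0 (data[0]=8≥8); i<j, swap → 8 7 7 8 7 7 7 8
j→6 (data[6]=7≤8), i→3 (data[3]=8≥8); i<j, swap → 8 7 7 7 7 7 8 8
j→5, i→6; i≥j, return j=5. data = 8 7 7 7 7 7 8 8

8 7 7 7 7 7 8 8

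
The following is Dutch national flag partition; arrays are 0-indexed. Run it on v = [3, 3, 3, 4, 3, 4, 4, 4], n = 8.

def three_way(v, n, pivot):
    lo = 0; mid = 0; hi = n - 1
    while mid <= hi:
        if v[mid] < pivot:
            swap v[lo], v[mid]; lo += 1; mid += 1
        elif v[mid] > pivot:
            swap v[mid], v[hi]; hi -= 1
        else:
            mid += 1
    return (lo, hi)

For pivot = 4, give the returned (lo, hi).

(4, 7)

pivot = 4; lo=0, mid=0, hi=7
v[mid]=3<4: swap v[0],v[0]; lo=1,mid=1 → [3, 3, 3, 4, 3, 4, 4, 4]
v[mid]=3<4: swap v[1],v[1]; lo=2,mid=2 → [3, 3, 3, 4, 3, 4, 4, 4]
v[mid]=3<4: swap v[2],v[2]; lo=3,mid=3 → [3, 3, 3, 4, 3, 4, 4, 4]
v[mid]=4=4: mid=4
v[mid]=3<4: swap v[3],v[4]; lo=4,mid=5 → [3, 3, 3, 3, 4, 4, 4, 4]
v[mid]=4=4: mid=6
v[mid]=4=4: mid=7
v[mid]=4=4: mid=8
end: lo=4, hi=7; v = [3, 3, 3, 3, 4, 4, 4, 4]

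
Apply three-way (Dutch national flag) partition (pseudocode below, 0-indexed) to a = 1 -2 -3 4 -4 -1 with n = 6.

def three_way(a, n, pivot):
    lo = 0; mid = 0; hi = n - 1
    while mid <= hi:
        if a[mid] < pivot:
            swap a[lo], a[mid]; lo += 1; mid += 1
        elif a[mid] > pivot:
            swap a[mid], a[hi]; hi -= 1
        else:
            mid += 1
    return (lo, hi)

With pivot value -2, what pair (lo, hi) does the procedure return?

(2, 2)

lo=0 mid=0 hi=5
1>-2: swap(0,5), hi=4 ⇒ -1 -2 -3 4 -4 1
-1>-2: swap(0,4), hi=3 ⇒ -4 -2 -3 4 -1 1
-4<-2: swap(0,0), lo=1 mid=1 ⇒ -4 -2 -3 4 -1 1
-2=-2: mid=2
-3<-2: swap(1,2), lo=2 mid=3 ⇒ -4 -3 -2 4 -1 1
4>-2: swap(3,3), hi=2 ⇒ -4 -3 -2 4 -1 1
done. lo=2 hi=2; a=-4 -3 -2 4 -1 1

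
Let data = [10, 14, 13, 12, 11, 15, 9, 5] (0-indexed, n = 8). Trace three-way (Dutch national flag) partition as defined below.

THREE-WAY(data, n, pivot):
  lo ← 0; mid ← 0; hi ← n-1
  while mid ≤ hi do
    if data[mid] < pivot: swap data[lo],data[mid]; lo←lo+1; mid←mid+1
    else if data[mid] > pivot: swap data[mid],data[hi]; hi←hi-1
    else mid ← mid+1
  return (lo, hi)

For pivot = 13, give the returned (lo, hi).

lo=0 mid=0 hi=7
10<13: swap(0,0), lo=1 mid=1 ⇒ [10, 14, 13, 12, 11, 15, 9, 5]
14>13: swap(1,7), hi=6 ⇒ [10, 5, 13, 12, 11, 15, 9, 14]
5<13: swap(1,1), lo=2 mid=2 ⇒ [10, 5, 13, 12, 11, 15, 9, 14]
13=13: mid=3
12<13: swap(2,3), lo=3 mid=4 ⇒ [10, 5, 12, 13, 11, 15, 9, 14]
11<13: swap(3,4), lo=4 mid=5 ⇒ [10, 5, 12, 11, 13, 15, 9, 14]
15>13: swap(5,6), hi=5 ⇒ [10, 5, 12, 11, 13, 9, 15, 14]
9<13: swap(4,5), lo=5 mid=6 ⇒ [10, 5, 12, 11, 9, 13, 15, 14]
done. lo=5 hi=5; data=[10, 5, 12, 11, 9, 13, 15, 14]

(5, 5)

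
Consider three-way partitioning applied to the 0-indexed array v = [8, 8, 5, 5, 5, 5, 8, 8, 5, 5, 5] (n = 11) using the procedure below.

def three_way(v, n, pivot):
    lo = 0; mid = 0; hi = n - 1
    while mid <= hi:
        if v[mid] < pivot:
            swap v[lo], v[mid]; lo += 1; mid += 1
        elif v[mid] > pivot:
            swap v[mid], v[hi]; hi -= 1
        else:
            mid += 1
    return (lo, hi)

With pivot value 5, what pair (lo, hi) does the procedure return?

(0, 6)

lo=0 mid=0 hi=10
8>5: swap(0,10), hi=9 ⇒ [5, 8, 5, 5, 5, 5, 8, 8, 5, 5, 8]
5=5: mid=1
8>5: swap(1,9), hi=8 ⇒ [5, 5, 5, 5, 5, 5, 8, 8, 5, 8, 8]
5=5: mid=2
5=5: mid=3
5=5: mid=4
5=5: mid=5
5=5: mid=6
8>5: swap(6,8), hi=7 ⇒ [5, 5, 5, 5, 5, 5, 5, 8, 8, 8, 8]
5=5: mid=7
8>5: swap(7,7), hi=6 ⇒ [5, 5, 5, 5, 5, 5, 5, 8, 8, 8, 8]
done. lo=0 hi=6; v=[5, 5, 5, 5, 5, 5, 5, 8, 8, 8, 8]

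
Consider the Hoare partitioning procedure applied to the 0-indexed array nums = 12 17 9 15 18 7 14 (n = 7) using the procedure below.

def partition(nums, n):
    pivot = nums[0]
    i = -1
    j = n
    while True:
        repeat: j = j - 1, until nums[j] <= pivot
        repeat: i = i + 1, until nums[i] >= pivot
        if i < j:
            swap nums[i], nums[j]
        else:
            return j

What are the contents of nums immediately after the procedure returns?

pivot=12
j stops at 5 (7), i stops at 0 (12); swap ⇒ 7 17 9 15 18 12 14
j stops at 2 (9), i stops at 1 (17); swap ⇒ 7 9 17 15 18 12 14
j stops at 1, i stops at 2; i≥j ⇒ return 1. nums=7 9 17 15 18 12 14

7 9 17 15 18 12 14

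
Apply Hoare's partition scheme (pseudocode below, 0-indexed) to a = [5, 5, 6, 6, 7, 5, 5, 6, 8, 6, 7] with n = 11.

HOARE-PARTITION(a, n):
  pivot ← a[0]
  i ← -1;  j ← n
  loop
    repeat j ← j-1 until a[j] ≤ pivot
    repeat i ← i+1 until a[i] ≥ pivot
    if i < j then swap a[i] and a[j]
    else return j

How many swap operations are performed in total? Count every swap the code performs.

2

pivot = a[0] = 5; i = -1, j = 11
j→6 (a[6]=5≤5), i→0 (a[0]=5≥5); i<j, swap → [5, 5, 6, 6, 7, 5, 5, 6, 8, 6, 7]
j→5 (a[5]=5≤5), i→1 (a[1]=5≥5); i<j, swap → [5, 5, 6, 6, 7, 5, 5, 6, 8, 6, 7]
j→1, i→2; i≥j, return j=1. a = [5, 5, 6, 6, 7, 5, 5, 6, 8, 6, 7]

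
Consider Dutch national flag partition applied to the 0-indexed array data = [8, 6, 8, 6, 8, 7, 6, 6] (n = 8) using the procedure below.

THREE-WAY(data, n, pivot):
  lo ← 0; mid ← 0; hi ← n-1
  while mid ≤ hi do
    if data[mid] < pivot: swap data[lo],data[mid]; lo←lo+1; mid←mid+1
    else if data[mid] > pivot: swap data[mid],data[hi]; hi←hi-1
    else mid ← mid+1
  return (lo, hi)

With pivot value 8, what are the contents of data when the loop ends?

[6, 6, 7, 6, 6, 8, 8, 8]

pivot = 8; lo=0, mid=0, hi=7
data[mid]=8=8: mid=1
data[mid]=6<8: swap data[0],data[1]; lo=1,mid=2 → [6, 8, 8, 6, 8, 7, 6, 6]
data[mid]=8=8: mid=3
data[mid]=6<8: swap data[1],data[3]; lo=2,mid=4 → [6, 6, 8, 8, 8, 7, 6, 6]
data[mid]=8=8: mid=5
data[mid]=7<8: swap data[2],data[5]; lo=3,mid=6 → [6, 6, 7, 8, 8, 8, 6, 6]
data[mid]=6<8: swap data[3],data[6]; lo=4,mid=7 → [6, 6, 7, 6, 8, 8, 8, 6]
data[mid]=6<8: swap data[4],data[7]; lo=5,mid=8 → [6, 6, 7, 6, 6, 8, 8, 8]
end: lo=5, hi=7; data = [6, 6, 7, 6, 6, 8, 8, 8]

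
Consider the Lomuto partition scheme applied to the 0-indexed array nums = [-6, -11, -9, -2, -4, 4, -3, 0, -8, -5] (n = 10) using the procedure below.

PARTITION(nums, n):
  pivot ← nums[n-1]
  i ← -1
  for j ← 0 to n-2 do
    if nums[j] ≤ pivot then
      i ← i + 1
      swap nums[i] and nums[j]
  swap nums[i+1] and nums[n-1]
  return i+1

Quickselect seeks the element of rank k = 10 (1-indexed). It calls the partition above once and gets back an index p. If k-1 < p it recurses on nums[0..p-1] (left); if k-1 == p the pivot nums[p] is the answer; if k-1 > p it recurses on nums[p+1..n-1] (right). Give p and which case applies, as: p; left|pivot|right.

pivot = nums[9] = -5; i = -1
j=0: nums[0]=-6 ≤ -5 → i=0, swap nums[0],nums[0] (no change) → [-6, -11, -9, -2, -4, 4, -3, 0, -8, -5]
j=1: nums[1]=-11 ≤ -5 → i=1, swap nums[1],nums[1] (no change) → [-6, -11, -9, -2, -4, 4, -3, 0, -8, -5]
j=2: nums[2]=-9 ≤ -5 → i=2, swap nums[2],nums[2] (no change) → [-6, -11, -9, -2, -4, 4, -3, 0, -8, -5]
j=3: nums[3]=-2 > -5 → no swap
j=4: nums[4]=-4 > -5 → no swap
j=5: nums[5]=4 > -5 → no swap
j=6: nums[6]=-3 > -5 → no swap
j=7: nums[7]=0 > -5 → no swap
j=8: nums[8]=-8 ≤ -5 → i=3, swap nums[3],nums[8] → [-6, -11, -9, -8, -4, 4, -3, 0, -2, -5]
final swap nums[4],nums[9] → [-6, -11, -9, -8, -5, 4, -3, 0, -2, -4]; return 4
p = 4; k-1 = 9 > 4 ⇒ right

4; right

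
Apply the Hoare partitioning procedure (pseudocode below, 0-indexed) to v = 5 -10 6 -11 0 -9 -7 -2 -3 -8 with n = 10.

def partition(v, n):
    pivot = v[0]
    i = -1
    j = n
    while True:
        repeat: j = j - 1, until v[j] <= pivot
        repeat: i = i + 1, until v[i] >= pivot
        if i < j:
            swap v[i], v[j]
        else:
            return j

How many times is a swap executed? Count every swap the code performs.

pivot = v[0] = 5; i = -1, j = 10
j→9 (v[9]=-8≤5), i→0 (v[0]=5≥5); i<j, swap → -8 -10 6 -11 0 -9 -7 -2 -3 5
j→8 (v[8]=-3≤5), i→2 (v[2]=6≥5); i<j, swap → -8 -10 -3 -11 0 -9 -7 -2 6 5
j→7, i→8; i≥j, return j=7. v = -8 -10 -3 -11 0 -9 -7 -2 6 5

2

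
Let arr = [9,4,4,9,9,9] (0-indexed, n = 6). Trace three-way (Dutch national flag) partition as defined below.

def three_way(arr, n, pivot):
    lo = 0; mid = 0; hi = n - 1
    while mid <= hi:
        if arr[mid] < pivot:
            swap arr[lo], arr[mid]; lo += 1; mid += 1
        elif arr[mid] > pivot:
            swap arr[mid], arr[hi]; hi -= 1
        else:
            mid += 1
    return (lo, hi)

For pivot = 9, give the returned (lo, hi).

lo=0 mid=0 hi=5
9=9: mid=1
4<9: swap(0,1), lo=1 mid=2 ⇒ [4,9,4,9,9,9]
4<9: swap(1,2), lo=2 mid=3 ⇒ [4,4,9,9,9,9]
9=9: mid=4
9=9: mid=5
9=9: mid=6
done. lo=2 hi=5; arr=[4,4,9,9,9,9]

(2, 5)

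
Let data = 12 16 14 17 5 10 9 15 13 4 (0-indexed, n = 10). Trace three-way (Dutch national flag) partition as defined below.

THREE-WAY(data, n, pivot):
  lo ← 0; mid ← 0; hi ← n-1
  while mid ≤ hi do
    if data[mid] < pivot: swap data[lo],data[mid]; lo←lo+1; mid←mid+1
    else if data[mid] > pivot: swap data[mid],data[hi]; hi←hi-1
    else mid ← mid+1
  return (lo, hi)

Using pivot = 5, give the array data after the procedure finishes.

4 5 17 14 10 9 15 13 16 12

pivot = 5; lo=0, mid=0, hi=9
data[mid]=12>5: swap data[0],data[9]; hi=8 → 4 16 14 17 5 10 9 15 13 12
data[mid]=4<5: swap data[0],data[0]; lo=1,mid=1 → 4 16 14 17 5 10 9 15 13 12
data[mid]=16>5: swap data[1],data[8]; hi=7 → 4 13 14 17 5 10 9 15 16 12
data[mid]=13>5: swap data[1],data[7]; hi=6 → 4 15 14 17 5 10 9 13 16 12
data[mid]=15>5: swap data[1],data[6]; hi=5 → 4 9 14 17 5 10 15 13 16 12
data[mid]=9>5: swap data[1],data[5]; hi=4 → 4 10 14 17 5 9 15 13 16 12
data[mid]=10>5: swap data[1],data[4]; hi=3 → 4 5 14 17 10 9 15 13 16 12
data[mid]=5=5: mid=2
data[mid]=14>5: swap data[2],data[3]; hi=2 → 4 5 17 14 10 9 15 13 16 12
data[mid]=17>5: swap data[2],data[2]; hi=1 → 4 5 17 14 10 9 15 13 16 12
end: lo=1, hi=1; data = 4 5 17 14 10 9 15 13 16 12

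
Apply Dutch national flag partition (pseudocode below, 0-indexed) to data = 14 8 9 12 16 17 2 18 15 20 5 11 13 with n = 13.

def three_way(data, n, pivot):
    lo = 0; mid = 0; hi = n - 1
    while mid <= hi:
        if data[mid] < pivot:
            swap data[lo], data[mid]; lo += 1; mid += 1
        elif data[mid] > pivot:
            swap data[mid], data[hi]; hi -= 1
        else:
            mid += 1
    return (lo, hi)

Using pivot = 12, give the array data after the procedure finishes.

lo=0 mid=0 hi=12
14>12: swap(0,12), hi=11 ⇒ 13 8 9 12 16 17 2 18 15 20 5 11 14
13>12: swap(0,11), hi=10 ⇒ 11 8 9 12 16 17 2 18 15 20 5 13 14
11<12: swap(0,0), lo=1 mid=1 ⇒ 11 8 9 12 16 17 2 18 15 20 5 13 14
8<12: swap(1,1), lo=2 mid=2 ⇒ 11 8 9 12 16 17 2 18 15 20 5 13 14
9<12: swap(2,2), lo=3 mid=3 ⇒ 11 8 9 12 16 17 2 18 15 20 5 13 14
12=12: mid=4
16>12: swap(4,10), hi=9 ⇒ 11 8 9 12 5 17 2 18 15 20 16 13 14
5<12: swap(3,4), lo=4 mid=5 ⇒ 11 8 9 5 12 17 2 18 15 20 16 13 14
17>12: swap(5,9), hi=8 ⇒ 11 8 9 5 12 20 2 18 15 17 16 13 14
20>12: swap(5,8), hi=7 ⇒ 11 8 9 5 12 15 2 18 20 17 16 13 14
15>12: swap(5,7), hi=6 ⇒ 11 8 9 5 12 18 2 15 20 17 16 13 14
18>12: swap(5,6), hi=5 ⇒ 11 8 9 5 12 2 18 15 20 17 16 13 14
2<12: swap(4,5), lo=5 mid=6 ⇒ 11 8 9 5 2 12 18 15 20 17 16 13 14
done. lo=5 hi=5; data=11 8 9 5 2 12 18 15 20 17 16 13 14

11 8 9 5 2 12 18 15 20 17 16 13 14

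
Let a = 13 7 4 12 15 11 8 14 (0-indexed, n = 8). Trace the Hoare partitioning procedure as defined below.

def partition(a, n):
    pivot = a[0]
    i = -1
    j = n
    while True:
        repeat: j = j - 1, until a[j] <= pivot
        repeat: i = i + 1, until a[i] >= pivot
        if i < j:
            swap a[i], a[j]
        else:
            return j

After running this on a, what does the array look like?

8 7 4 12 11 15 13 14

pivot=13
j stops at 6 (8), i stops at 0 (13); swap ⇒ 8 7 4 12 15 11 13 14
j stops at 5 (11), i stops at 4 (15); swap ⇒ 8 7 4 12 11 15 13 14
j stops at 4, i stops at 5; i≥j ⇒ return 4. a=8 7 4 12 11 15 13 14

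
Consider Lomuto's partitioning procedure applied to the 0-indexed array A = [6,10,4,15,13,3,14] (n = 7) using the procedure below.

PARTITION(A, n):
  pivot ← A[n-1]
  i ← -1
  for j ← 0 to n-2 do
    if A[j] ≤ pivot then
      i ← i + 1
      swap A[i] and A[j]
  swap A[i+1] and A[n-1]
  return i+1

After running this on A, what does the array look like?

[6,10,4,13,3,14,15]

pivot = A[6] = 14; i = -1
j=0: A[0]=6 ≤ 14 → i=0, swap A[0],A[0] (no change) → [6,10,4,15,13,3,14]
j=1: A[1]=10 ≤ 14 → i=1, swap A[1],A[1] (no change) → [6,10,4,15,13,3,14]
j=2: A[2]=4 ≤ 14 → i=2, swap A[2],A[2] (no change) → [6,10,4,15,13,3,14]
j=3: A[3]=15 > 14 → no swap
j=4: A[4]=13 ≤ 14 → i=3, swap A[3],A[4] → [6,10,4,13,15,3,14]
j=5: A[5]=3 ≤ 14 → i=4, swap A[4],A[5] → [6,10,4,13,3,15,14]
final swap A[5],A[6] → [6,10,4,13,3,14,15]; return 5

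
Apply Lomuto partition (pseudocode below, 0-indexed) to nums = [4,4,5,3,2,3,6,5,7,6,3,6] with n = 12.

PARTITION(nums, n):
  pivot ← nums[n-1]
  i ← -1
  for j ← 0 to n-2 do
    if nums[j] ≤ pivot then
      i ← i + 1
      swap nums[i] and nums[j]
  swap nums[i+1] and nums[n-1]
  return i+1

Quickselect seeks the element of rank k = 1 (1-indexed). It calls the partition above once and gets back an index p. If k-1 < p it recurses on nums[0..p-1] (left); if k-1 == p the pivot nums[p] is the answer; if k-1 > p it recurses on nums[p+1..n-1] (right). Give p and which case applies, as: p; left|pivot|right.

10; left

pivot = nums[11] = 6; i = -1
j=0: nums[0]=4 ≤ 6 → i=0, swap nums[0],nums[0] (no change) → [4,4,5,3,2,3,6,5,7,6,3,6]
j=1: nums[1]=4 ≤ 6 → i=1, swap nums[1],nums[1] (no change) → [4,4,5,3,2,3,6,5,7,6,3,6]
j=2: nums[2]=5 ≤ 6 → i=2, swap nums[2],nums[2] (no change) → [4,4,5,3,2,3,6,5,7,6,3,6]
j=3: nums[3]=3 ≤ 6 → i=3, swap nums[3],nums[3] (no change) → [4,4,5,3,2,3,6,5,7,6,3,6]
j=4: nums[4]=2 ≤ 6 → i=4, swap nums[4],nums[4] (no change) → [4,4,5,3,2,3,6,5,7,6,3,6]
j=5: nums[5]=3 ≤ 6 → i=5, swap nums[5],nums[5] (no change) → [4,4,5,3,2,3,6,5,7,6,3,6]
j=6: nums[6]=6 ≤ 6 → i=6, swap nums[6],nums[6] (no change) → [4,4,5,3,2,3,6,5,7,6,3,6]
j=7: nums[7]=5 ≤ 6 → i=7, swap nums[7],nums[7] (no change) → [4,4,5,3,2,3,6,5,7,6,3,6]
j=8: nums[8]=7 > 6 → no swap
j=9: nums[9]=6 ≤ 6 → i=8, swap nums[8],nums[9] → [4,4,5,3,2,3,6,5,6,7,3,6]
j=10: nums[10]=3 ≤ 6 → i=9, swap nums[9],nums[10] → [4,4,5,3,2,3,6,5,6,3,7,6]
final swap nums[10],nums[11] → [4,4,5,3,2,3,6,5,6,3,6,7]; return 10
p = 10; k-1 = 0 < 10 ⇒ left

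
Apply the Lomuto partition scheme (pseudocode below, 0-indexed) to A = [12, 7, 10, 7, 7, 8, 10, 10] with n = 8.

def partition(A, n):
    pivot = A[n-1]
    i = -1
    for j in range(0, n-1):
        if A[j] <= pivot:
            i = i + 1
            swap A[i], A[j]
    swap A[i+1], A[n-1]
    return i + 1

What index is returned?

6

pivot = A[7] = 10; i = -1
j=0: A[0]=12 > 10 → no swap
j=1: A[1]=7 ≤ 10 → i=0, swap A[0],A[1] → [7, 12, 10, 7, 7, 8, 10, 10]
j=2: A[2]=10 ≤ 10 → i=1, swap A[1],A[2] → [7, 10, 12, 7, 7, 8, 10, 10]
j=3: A[3]=7 ≤ 10 → i=2, swap A[2],A[3] → [7, 10, 7, 12, 7, 8, 10, 10]
j=4: A[4]=7 ≤ 10 → i=3, swap A[3],A[4] → [7, 10, 7, 7, 12, 8, 10, 10]
j=5: A[5]=8 ≤ 10 → i=4, swap A[4],A[5] → [7, 10, 7, 7, 8, 12, 10, 10]
j=6: A[6]=10 ≤ 10 → i=5, swap A[5],A[6] → [7, 10, 7, 7, 8, 10, 12, 10]
final swap A[6],A[7] → [7, 10, 7, 7, 8, 10, 10, 12]; return 6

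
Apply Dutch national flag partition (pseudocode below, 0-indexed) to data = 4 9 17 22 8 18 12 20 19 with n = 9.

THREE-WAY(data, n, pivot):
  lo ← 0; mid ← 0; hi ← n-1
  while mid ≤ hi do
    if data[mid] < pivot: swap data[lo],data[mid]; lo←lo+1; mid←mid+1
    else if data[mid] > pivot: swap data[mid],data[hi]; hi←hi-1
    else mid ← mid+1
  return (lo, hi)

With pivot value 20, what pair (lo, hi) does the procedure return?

(7, 7)

lo=0 mid=0 hi=8
4<20: swap(0,0), lo=1 mid=1 ⇒ 4 9 17 22 8 18 12 20 19
9<20: swap(1,1), lo=2 mid=2 ⇒ 4 9 17 22 8 18 12 20 19
17<20: swap(2,2), lo=3 mid=3 ⇒ 4 9 17 22 8 18 12 20 19
22>20: swap(3,8), hi=7 ⇒ 4 9 17 19 8 18 12 20 22
19<20: swap(3,3), lo=4 mid=4 ⇒ 4 9 17 19 8 18 12 20 22
8<20: swap(4,4), lo=5 mid=5 ⇒ 4 9 17 19 8 18 12 20 22
18<20: swap(5,5), lo=6 mid=6 ⇒ 4 9 17 19 8 18 12 20 22
12<20: swap(6,6), lo=7 mid=7 ⇒ 4 9 17 19 8 18 12 20 22
20=20: mid=8
done. lo=7 hi=7; data=4 9 17 19 8 18 12 20 22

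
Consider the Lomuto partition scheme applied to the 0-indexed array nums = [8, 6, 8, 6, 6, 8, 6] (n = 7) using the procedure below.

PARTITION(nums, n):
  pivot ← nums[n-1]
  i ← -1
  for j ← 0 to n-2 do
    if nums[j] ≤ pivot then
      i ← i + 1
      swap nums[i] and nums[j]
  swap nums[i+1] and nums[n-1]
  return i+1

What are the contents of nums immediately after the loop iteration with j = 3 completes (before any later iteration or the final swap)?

pivot=6, i=-1
j=0: 8>6, skip
j=1: 6≤6, i=0, swap(0,1) ⇒ [6, 8, 8, 6, 6, 8, 6]
j=2: 8>6, skip
j=3: 6≤6, i=1, swap(1,3) ⇒ [6, 6, 8, 8, 6, 8, 6]
(after j=3) nums = [6, 6, 8, 8, 6, 8, 6]

[6, 6, 8, 8, 6, 8, 6]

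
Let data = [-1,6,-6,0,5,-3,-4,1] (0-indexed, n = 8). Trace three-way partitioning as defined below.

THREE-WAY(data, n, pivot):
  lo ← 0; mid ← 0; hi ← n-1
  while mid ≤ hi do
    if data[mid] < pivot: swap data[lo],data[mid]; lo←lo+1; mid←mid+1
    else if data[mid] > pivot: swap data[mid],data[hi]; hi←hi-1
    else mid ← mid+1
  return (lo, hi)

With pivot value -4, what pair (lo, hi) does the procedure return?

lo=0 mid=0 hi=7
-1>-4: swap(0,7), hi=6 ⇒ [1,6,-6,0,5,-3,-4,-1]
1>-4: swap(0,6), hi=5 ⇒ [-4,6,-6,0,5,-3,1,-1]
-4=-4: mid=1
6>-4: swap(1,5), hi=4 ⇒ [-4,-3,-6,0,5,6,1,-1]
-3>-4: swap(1,4), hi=3 ⇒ [-4,5,-6,0,-3,6,1,-1]
5>-4: swap(1,3), hi=2 ⇒ [-4,0,-6,5,-3,6,1,-1]
0>-4: swap(1,2), hi=1 ⇒ [-4,-6,0,5,-3,6,1,-1]
-6<-4: swap(0,1), lo=1 mid=2 ⇒ [-6,-4,0,5,-3,6,1,-1]
done. lo=1 hi=1; data=[-6,-4,0,5,-3,6,1,-1]

(1, 1)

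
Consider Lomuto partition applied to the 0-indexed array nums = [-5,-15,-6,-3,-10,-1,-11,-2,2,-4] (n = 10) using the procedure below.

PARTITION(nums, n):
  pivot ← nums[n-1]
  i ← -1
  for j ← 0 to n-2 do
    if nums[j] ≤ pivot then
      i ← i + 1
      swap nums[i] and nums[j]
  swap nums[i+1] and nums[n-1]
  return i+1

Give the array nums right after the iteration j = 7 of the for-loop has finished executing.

pivot = nums[9] = -4; i = -1
j=0: nums[0]=-5 ≤ -4 → i=0, swap nums[0],nums[0] (no change) → [-5,-15,-6,-3,-10,-1,-11,-2,2,-4]
j=1: nums[1]=-15 ≤ -4 → i=1, swap nums[1],nums[1] (no change) → [-5,-15,-6,-3,-10,-1,-11,-2,2,-4]
j=2: nums[2]=-6 ≤ -4 → i=2, swap nums[2],nums[2] (no change) → [-5,-15,-6,-3,-10,-1,-11,-2,2,-4]
j=3: nums[3]=-3 > -4 → no swap
j=4: nums[4]=-10 ≤ -4 → i=3, swap nums[3],nums[4] → [-5,-15,-6,-10,-3,-1,-11,-2,2,-4]
j=5: nums[5]=-1 > -4 → no swap
j=6: nums[6]=-11 ≤ -4 → i=4, swap nums[4],nums[6] → [-5,-15,-6,-10,-11,-1,-3,-2,2,-4]
j=7: nums[7]=-2 > -4 → no swap
(after j=7) nums = [-5,-15,-6,-10,-11,-1,-3,-2,2,-4]

[-5,-15,-6,-10,-11,-1,-3,-2,2,-4]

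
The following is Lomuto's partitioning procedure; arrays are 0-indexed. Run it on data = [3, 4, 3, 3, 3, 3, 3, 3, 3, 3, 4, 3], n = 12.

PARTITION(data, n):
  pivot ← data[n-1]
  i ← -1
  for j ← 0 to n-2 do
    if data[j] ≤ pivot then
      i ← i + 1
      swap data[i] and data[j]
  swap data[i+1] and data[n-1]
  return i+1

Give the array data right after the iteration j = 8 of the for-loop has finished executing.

[3, 3, 3, 3, 3, 3, 3, 3, 4, 3, 4, 3]

pivot = data[11] = 3; i = -1
j=0: data[0]=3 ≤ 3 → i=0, swap data[0],data[0] (no change) → [3, 4, 3, 3, 3, 3, 3, 3, 3, 3, 4, 3]
j=1: data[1]=4 > 3 → no swap
j=2: data[2]=3 ≤ 3 → i=1, swap data[1],data[2] → [3, 3, 4, 3, 3, 3, 3, 3, 3, 3, 4, 3]
j=3: data[3]=3 ≤ 3 → i=2, swap data[2],data[3] → [3, 3, 3, 4, 3, 3, 3, 3, 3, 3, 4, 3]
j=4: data[4]=3 ≤ 3 → i=3, swap data[3],data[4] → [3, 3, 3, 3, 4, 3, 3, 3, 3, 3, 4, 3]
j=5: data[5]=3 ≤ 3 → i=4, swap data[4],data[5] → [3, 3, 3, 3, 3, 4, 3, 3, 3, 3, 4, 3]
j=6: data[6]=3 ≤ 3 → i=5, swap data[5],data[6] → [3, 3, 3, 3, 3, 3, 4, 3, 3, 3, 4, 3]
j=7: data[7]=3 ≤ 3 → i=6, swap data[6],data[7] → [3, 3, 3, 3, 3, 3, 3, 4, 3, 3, 4, 3]
j=8: data[8]=3 ≤ 3 → i=7, swap data[7],data[8] → [3, 3, 3, 3, 3, 3, 3, 3, 4, 3, 4, 3]
(after j=8) data = [3, 3, 3, 3, 3, 3, 3, 3, 4, 3, 4, 3]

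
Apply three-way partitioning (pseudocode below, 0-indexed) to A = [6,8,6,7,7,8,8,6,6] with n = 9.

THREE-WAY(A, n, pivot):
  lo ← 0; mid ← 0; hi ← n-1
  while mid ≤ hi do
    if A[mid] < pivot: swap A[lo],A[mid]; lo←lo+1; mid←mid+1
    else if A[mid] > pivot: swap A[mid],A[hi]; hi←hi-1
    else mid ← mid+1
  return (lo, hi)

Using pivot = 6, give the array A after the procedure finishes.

lo=0 mid=0 hi=8
6=6: mid=1
8>6: swap(1,8), hi=7 ⇒ [6,6,6,7,7,8,8,6,8]
6=6: mid=2
6=6: mid=3
7>6: swap(3,7), hi=6 ⇒ [6,6,6,6,7,8,8,7,8]
6=6: mid=4
7>6: swap(4,6), hi=5 ⇒ [6,6,6,6,8,8,7,7,8]
8>6: swap(4,5), hi=4 ⇒ [6,6,6,6,8,8,7,7,8]
8>6: swap(4,4), hi=3 ⇒ [6,6,6,6,8,8,7,7,8]
done. lo=0 hi=3; A=[6,6,6,6,8,8,7,7,8]

[6,6,6,6,8,8,7,7,8]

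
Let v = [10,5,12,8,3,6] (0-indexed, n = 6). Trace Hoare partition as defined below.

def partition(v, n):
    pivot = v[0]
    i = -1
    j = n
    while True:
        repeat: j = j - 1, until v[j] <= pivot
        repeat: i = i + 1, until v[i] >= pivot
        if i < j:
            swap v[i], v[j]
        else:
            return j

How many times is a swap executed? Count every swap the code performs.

2

pivot = v[0] = 10; i = -1, j = 6
j→5 (v[5]=6≤10), i→0 (v[0]=10≥10); i<j, swap → [6,5,12,8,3,10]
j→4 (v[4]=3≤10), i→2 (v[2]=12≥10); i<j, swap → [6,5,3,8,12,10]
j→3, i→4; i≥j, return j=3. v = [6,5,3,8,12,10]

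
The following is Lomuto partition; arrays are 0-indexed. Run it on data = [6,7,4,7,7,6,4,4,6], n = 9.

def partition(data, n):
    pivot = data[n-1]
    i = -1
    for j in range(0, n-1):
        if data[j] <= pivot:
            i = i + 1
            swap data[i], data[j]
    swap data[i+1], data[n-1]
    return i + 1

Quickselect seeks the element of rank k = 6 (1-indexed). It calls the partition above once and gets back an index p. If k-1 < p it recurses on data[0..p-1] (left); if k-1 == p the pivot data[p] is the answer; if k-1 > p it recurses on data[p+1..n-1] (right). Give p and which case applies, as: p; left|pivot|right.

5; pivot

pivot=6, i=-1
j=0: 6≤6, i=0, swap(0,0) ⇒ [6,7,4,7,7,6,4,4,6]
j=1: 7>6, skip
j=2: 4≤6, i=1, swap(1,2) ⇒ [6,4,7,7,7,6,4,4,6]
j=3: 7>6, skip
j=4: 7>6, skip
j=5: 6≤6, i=2, swap(2,5) ⇒ [6,4,6,7,7,7,4,4,6]
j=6: 4≤6, i=3, swap(3,6) ⇒ [6,4,6,4,7,7,7,4,6]
j=7: 4≤6, i=4, swap(4,7) ⇒ [6,4,6,4,4,7,7,7,6]
swap(5,8) ⇒ [6,4,6,4,4,6,7,7,7]; return 5
p = 5; k-1 = 5 == 5 ⇒ pivot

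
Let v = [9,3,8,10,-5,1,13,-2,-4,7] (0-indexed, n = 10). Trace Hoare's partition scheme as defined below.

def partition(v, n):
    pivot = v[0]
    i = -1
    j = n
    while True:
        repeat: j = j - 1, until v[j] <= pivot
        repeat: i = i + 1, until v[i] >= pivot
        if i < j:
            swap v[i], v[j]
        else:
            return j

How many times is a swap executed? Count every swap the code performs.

pivot = v[0] = 9; i = -1, j = 10
j→9 (v[9]=7≤9), i→0 (v[0]=9≥9); i<j, swap → [7,3,8,10,-5,1,13,-2,-4,9]
j→8 (v[8]=-4≤9), i→3 (v[3]=10≥9); i<j, swap → [7,3,8,-4,-5,1,13,-2,10,9]
j→7 (v[7]=-2≤9), i→6 (v[6]=13≥9); i<j, swap → [7,3,8,-4,-5,1,-2,13,10,9]
j→6, i→7; i≥j, return j=6. v = [7,3,8,-4,-5,1,-2,13,10,9]

3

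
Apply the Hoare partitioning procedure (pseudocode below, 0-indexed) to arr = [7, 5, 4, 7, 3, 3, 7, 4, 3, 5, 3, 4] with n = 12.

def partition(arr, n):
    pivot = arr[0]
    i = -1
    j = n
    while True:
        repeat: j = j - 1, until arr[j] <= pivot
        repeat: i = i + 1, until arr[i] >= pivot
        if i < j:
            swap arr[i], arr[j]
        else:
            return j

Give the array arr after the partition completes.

pivot = arr[0] = 7; i = -1, j = 12
j→11 (arr[11]=4≤7), i→0 (arr[0]=7≥7); i<j, swap → [4, 5, 4, 7, 3, 3, 7, 4, 3, 5, 3, 7]
j→10 (arr[10]=3≤7), i→3 (arr[3]=7≥7); i<j, swap → [4, 5, 4, 3, 3, 3, 7, 4, 3, 5, 7, 7]
j→9 (arr[9]=5≤7), i→6 (arr[6]=7≥7); i<j, swap → [4, 5, 4, 3, 3, 3, 5, 4, 3, 7, 7, 7]
j→8, i→9; i≥j, return j=8. arr = [4, 5, 4, 3, 3, 3, 5, 4, 3, 7, 7, 7]

[4, 5, 4, 3, 3, 3, 5, 4, 3, 7, 7, 7]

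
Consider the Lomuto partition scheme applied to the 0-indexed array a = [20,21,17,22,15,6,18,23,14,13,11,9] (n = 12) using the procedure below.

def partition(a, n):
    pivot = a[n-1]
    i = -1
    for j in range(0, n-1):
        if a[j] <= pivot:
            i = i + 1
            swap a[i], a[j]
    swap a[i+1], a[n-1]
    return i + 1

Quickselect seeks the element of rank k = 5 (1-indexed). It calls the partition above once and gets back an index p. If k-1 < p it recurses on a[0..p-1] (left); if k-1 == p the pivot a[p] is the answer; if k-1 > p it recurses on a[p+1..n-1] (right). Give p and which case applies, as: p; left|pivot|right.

1; right

pivot=9, i=-1
j=0: 20>9, skip
j=1: 21>9, skip
j=2: 17>9, skip
j=3: 22>9, skip
j=4: 15>9, skip
j=5: 6≤9, i=0, swap(0,5) ⇒ [6,21,17,22,15,20,18,23,14,13,11,9]
j=6: 18>9, skip
j=7: 23>9, skip
j=8: 14>9, skip
j=9: 13>9, skip
j=10: 11>9, skip
swap(1,11) ⇒ [6,9,17,22,15,20,18,23,14,13,11,21]; return 1
p = 1; k-1 = 4 > 1 ⇒ right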